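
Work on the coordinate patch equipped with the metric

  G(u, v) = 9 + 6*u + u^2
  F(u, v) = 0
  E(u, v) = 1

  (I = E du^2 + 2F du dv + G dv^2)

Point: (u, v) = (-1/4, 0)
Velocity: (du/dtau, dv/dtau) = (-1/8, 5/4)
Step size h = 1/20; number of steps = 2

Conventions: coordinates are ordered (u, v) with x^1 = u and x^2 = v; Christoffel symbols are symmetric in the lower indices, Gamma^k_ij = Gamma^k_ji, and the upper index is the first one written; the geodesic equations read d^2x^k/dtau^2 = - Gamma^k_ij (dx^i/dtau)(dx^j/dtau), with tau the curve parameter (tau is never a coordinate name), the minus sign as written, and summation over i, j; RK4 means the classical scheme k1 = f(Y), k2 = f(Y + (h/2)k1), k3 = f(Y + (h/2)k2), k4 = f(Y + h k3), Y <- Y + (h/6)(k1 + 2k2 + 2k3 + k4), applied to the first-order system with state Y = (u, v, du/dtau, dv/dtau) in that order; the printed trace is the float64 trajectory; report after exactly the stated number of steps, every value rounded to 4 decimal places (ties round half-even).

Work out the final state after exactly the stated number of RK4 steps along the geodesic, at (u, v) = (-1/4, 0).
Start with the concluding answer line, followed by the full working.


Answer: u = -0.2410, v = 0.1249, du/dtau = 0.3043, dv/dtau = 1.2419

f(Y) = (du/dtau, dv/dtau, -Gamma^u_ij Y'^i Y'^j, -Gamma^v_ij Y'^i Y'^j) with the Gammas evaluated at the stage position; h = 0.050000; intermediate values shown to 6 dp
step 0: u = -0.2500, v = 0.0000, du/dtau = -0.1250, dv/dtau = 1.2500
step 1:
  k1: at (u, v) = (-0.250000, 0.000000), (du/dtau, dv/dtau) = (-0.125000, 1.250000); Gamma_uuu = 0.000000, Gamma_uuv = 0.000000, Gamma_uvv = -2.750000, Gamma_vuu = 0.000000, Gamma_vuv = 0.363636, Gamma_vvv = 0.000000; k1 = (-0.125000, 1.250000, 4.296875, 0.113636)
  k2: at (u, v) = (-0.253125, 0.031250), (du/dtau, dv/dtau) = (-0.017578, 1.252841); Gamma_uuu = 0.000000, Gamma_uuv = 0.000000, Gamma_uvv = -2.746875, Gamma_vuu = 0.000000, Gamma_vuv = 0.364050, Gamma_vvv = 0.000000; k2 = (-0.017578, 1.252841, 4.311523, 0.016035)
  k3: at (u, v) = (-0.250439, 0.031321), (du/dtau, dv/dtau) = (-0.017212, 1.250401); Gamma_uuu = 0.000000, Gamma_uuv = 0.000000, Gamma_uvv = -2.749561, Gamma_vuu = 0.000000, Gamma_vuv = 0.363694, Gamma_vvv = 0.000000; k3 = (-0.017212, 1.250401, 4.298944, 0.015655)
  k4: at (u, v) = (-0.250861, 0.062520), (du/dtau, dv/dtau) = (0.089947, 1.250783); Gamma_uuu = 0.000000, Gamma_uuv = 0.000000, Gamma_uvv = -2.749139, Gamma_vuu = 0.000000, Gamma_vuv = 0.363750, Gamma_vvv = 0.000000; k4 = (0.089947, 1.250783, 4.300912, -0.081847)
  Y <- Y + (h/6)(k1 + 2k2 + 2k3 + k4): u = -0.2509, v = 0.0626, du/dtau = 0.0902, dv/dtau = 1.2508
step 2:
  k1: at (u, v) = (-0.250872, 0.062561), (du/dtau, dv/dtau) = (0.090156, 1.250793); Gamma_uuu = 0.000000, Gamma_uuv = 0.000000, Gamma_uvv = -2.749128, Gamma_vuu = 0.000000, Gamma_vuv = 0.363752, Gamma_vvv = 0.000000; k1 = (0.090156, 1.250793, 4.300965, -0.082038)
  k2: at (u, v) = (-0.248618, 0.093830), (du/dtau, dv/dtau) = (0.197680, 1.248742); Gamma_uuu = 0.000000, Gamma_uuv = 0.000000, Gamma_uvv = -2.751382, Gamma_vuu = 0.000000, Gamma_vuv = 0.363454, Gamma_vvv = 0.000000; k2 = (0.197680, 1.248742, 4.290386, -0.179438)
  k3: at (u, v) = (-0.245930, 0.093779), (du/dtau, dv/dtau) = (0.197416, 1.246307); Gamma_uuu = 0.000000, Gamma_uuv = 0.000000, Gamma_uvv = -2.754070, Gamma_vuu = 0.000000, Gamma_vuv = 0.363099, Gamma_vvv = 0.000000; k3 = (0.197416, 1.246307, 4.277846, -0.178674)
  k4: at (u, v) = (-0.241001, 0.124876), (du/dtau, dv/dtau) = (0.304048, 1.241859); Gamma_uuu = 0.000000, Gamma_uuv = 0.000000, Gamma_uvv = -2.758999, Gamma_vuu = 0.000000, Gamma_vuv = 0.362450, Gamma_vvv = 0.000000; k4 = (0.304048, 1.241859, 4.254968, -0.273712)
  Y <- Y + (h/6)(k1 + 2k2 + 2k3 + k4): u = -0.2410, v = 0.1249, du/dtau = 0.3043, dv/dtau = 1.2419


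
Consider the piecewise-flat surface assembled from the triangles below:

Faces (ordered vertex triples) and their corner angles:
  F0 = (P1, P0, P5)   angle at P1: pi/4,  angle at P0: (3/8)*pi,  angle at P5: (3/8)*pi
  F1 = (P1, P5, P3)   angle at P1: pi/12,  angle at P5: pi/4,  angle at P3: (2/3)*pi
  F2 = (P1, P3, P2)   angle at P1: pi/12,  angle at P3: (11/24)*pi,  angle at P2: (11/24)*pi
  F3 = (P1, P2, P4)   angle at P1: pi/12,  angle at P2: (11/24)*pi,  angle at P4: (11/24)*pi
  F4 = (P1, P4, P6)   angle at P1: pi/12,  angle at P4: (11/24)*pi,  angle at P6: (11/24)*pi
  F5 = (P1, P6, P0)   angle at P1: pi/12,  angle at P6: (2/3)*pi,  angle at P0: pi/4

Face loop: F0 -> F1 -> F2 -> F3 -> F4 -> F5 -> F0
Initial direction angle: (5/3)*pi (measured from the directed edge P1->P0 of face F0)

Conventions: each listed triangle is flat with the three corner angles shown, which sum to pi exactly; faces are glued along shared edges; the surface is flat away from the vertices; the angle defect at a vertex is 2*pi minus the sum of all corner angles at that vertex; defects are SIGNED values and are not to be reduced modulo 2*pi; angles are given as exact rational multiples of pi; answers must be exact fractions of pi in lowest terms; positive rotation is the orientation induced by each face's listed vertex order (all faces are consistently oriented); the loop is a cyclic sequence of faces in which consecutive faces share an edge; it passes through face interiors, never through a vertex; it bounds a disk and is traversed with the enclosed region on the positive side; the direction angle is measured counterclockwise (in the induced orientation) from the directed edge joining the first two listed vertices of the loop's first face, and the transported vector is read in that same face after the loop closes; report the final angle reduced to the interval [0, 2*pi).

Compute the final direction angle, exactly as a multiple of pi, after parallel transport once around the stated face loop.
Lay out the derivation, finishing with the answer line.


enclosed vertex P1: corner angles sum to (2/3)*pi, defect = 2*pi - (2/3)*pi = (4/3)*pi
the final direction is the initial angle plus the enclosed defects, taken mod 2*pi in the induced orientation
final angle = (5/3)*pi + (4/3)*pi = pi (mod 2*pi)

Answer: final direction angle = pi


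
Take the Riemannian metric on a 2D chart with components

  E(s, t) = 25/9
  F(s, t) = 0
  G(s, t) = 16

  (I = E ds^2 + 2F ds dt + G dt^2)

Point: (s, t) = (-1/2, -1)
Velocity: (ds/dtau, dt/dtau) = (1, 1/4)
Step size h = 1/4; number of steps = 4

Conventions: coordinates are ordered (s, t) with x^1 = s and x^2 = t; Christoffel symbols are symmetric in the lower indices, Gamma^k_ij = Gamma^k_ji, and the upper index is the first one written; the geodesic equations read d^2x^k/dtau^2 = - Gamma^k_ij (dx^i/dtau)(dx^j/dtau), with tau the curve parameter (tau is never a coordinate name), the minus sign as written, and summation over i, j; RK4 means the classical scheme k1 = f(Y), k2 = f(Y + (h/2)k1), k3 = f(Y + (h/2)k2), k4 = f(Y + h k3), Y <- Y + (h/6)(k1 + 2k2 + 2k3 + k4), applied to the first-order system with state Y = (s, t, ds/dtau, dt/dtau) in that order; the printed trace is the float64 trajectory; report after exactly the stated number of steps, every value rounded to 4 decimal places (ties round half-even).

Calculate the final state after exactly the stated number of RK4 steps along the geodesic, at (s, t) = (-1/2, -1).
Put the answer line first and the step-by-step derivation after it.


Answer: s = 0.5000, t = -0.7500, ds/dtau = 1.0000, dt/dtau = 0.2500

f(Y) = (ds/dtau, dt/dtau, -Gamma^s_ij Y'^i Y'^j, -Gamma^t_ij Y'^i Y'^j) with the Gammas evaluated at the stage position; h = 0.250000; intermediate values shown to 6 dp
step 0: s = -0.5000, t = -1.0000, ds/dtau = 1.0000, dt/dtau = 0.2500
step 1:
  k1: at (s, t) = (-0.500000, -1.000000), (ds/dtau, dt/dtau) = (1.000000, 0.250000); Gamma_sss = 0.000000, Gamma_sst = 0.000000, Gamma_stt = 0.000000, Gamma_tss = 0.000000, Gamma_tst = 0.000000, Gamma_ttt = 0.000000; k1 = (1.000000, 0.250000, 0.000000, 0.000000)
  k2: at (s, t) = (-0.375000, -0.968750), (ds/dtau, dt/dtau) = (1.000000, 0.250000); Gamma_sss = 0.000000, Gamma_sst = 0.000000, Gamma_stt = 0.000000, Gamma_tss = 0.000000, Gamma_tst = 0.000000, Gamma_ttt = 0.000000; k2 = (1.000000, 0.250000, 0.000000, 0.000000)
  k3: at (s, t) = (-0.375000, -0.968750), (ds/dtau, dt/dtau) = (1.000000, 0.250000); Gamma_sss = 0.000000, Gamma_sst = 0.000000, Gamma_stt = 0.000000, Gamma_tss = 0.000000, Gamma_tst = 0.000000, Gamma_ttt = 0.000000; k3 = (1.000000, 0.250000, 0.000000, 0.000000)
  k4: at (s, t) = (-0.250000, -0.937500), (ds/dtau, dt/dtau) = (1.000000, 0.250000); Gamma_sss = 0.000000, Gamma_sst = 0.000000, Gamma_stt = 0.000000, Gamma_tss = 0.000000, Gamma_tst = 0.000000, Gamma_ttt = 0.000000; k4 = (1.000000, 0.250000, 0.000000, 0.000000)
  Y <- Y + (h/6)(k1 + 2k2 + 2k3 + k4): s = -0.2500, t = -0.9375, ds/dtau = 1.0000, dt/dtau = 0.2500
step 2:
  k1: at (s, t) = (-0.250000, -0.937500), (ds/dtau, dt/dtau) = (1.000000, 0.250000); Gamma_sss = 0.000000, Gamma_sst = 0.000000, Gamma_stt = 0.000000, Gamma_tss = 0.000000, Gamma_tst = 0.000000, Gamma_ttt = 0.000000; k1 = (1.000000, 0.250000, 0.000000, 0.000000)
  k2: at (s, t) = (-0.125000, -0.906250), (ds/dtau, dt/dtau) = (1.000000, 0.250000); Gamma_sss = 0.000000, Gamma_sst = 0.000000, Gamma_stt = 0.000000, Gamma_tss = 0.000000, Gamma_tst = 0.000000, Gamma_ttt = 0.000000; k2 = (1.000000, 0.250000, 0.000000, 0.000000)
  k3: at (s, t) = (-0.125000, -0.906250), (ds/dtau, dt/dtau) = (1.000000, 0.250000); Gamma_sss = 0.000000, Gamma_sst = 0.000000, Gamma_stt = 0.000000, Gamma_tss = 0.000000, Gamma_tst = 0.000000, Gamma_ttt = 0.000000; k3 = (1.000000, 0.250000, 0.000000, 0.000000)
  k4: at (s, t) = (0.000000, -0.875000), (ds/dtau, dt/dtau) = (1.000000, 0.250000); Gamma_sss = 0.000000, Gamma_sst = 0.000000, Gamma_stt = 0.000000, Gamma_tss = 0.000000, Gamma_tst = 0.000000, Gamma_ttt = 0.000000; k4 = (1.000000, 0.250000, 0.000000, 0.000000)
  Y <- Y + (h/6)(k1 + 2k2 + 2k3 + k4): s = 0.0000, t = -0.8750, ds/dtau = 1.0000, dt/dtau = 0.2500
step 3:
  k1: at (s, t) = (0.000000, -0.875000), (ds/dtau, dt/dtau) = (1.000000, 0.250000); Gamma_sss = 0.000000, Gamma_sst = 0.000000, Gamma_stt = 0.000000, Gamma_tss = 0.000000, Gamma_tst = 0.000000, Gamma_ttt = 0.000000; k1 = (1.000000, 0.250000, 0.000000, 0.000000)
  k2: at (s, t) = (0.125000, -0.843750), (ds/dtau, dt/dtau) = (1.000000, 0.250000); Gamma_sss = 0.000000, Gamma_sst = 0.000000, Gamma_stt = 0.000000, Gamma_tss = 0.000000, Gamma_tst = 0.000000, Gamma_ttt = 0.000000; k2 = (1.000000, 0.250000, 0.000000, 0.000000)
  k3: at (s, t) = (0.125000, -0.843750), (ds/dtau, dt/dtau) = (1.000000, 0.250000); Gamma_sss = 0.000000, Gamma_sst = 0.000000, Gamma_stt = 0.000000, Gamma_tss = 0.000000, Gamma_tst = 0.000000, Gamma_ttt = 0.000000; k3 = (1.000000, 0.250000, 0.000000, 0.000000)
  k4: at (s, t) = (0.250000, -0.812500), (ds/dtau, dt/dtau) = (1.000000, 0.250000); Gamma_sss = 0.000000, Gamma_sst = 0.000000, Gamma_stt = 0.000000, Gamma_tss = 0.000000, Gamma_tst = 0.000000, Gamma_ttt = 0.000000; k4 = (1.000000, 0.250000, 0.000000, 0.000000)
  Y <- Y + (h/6)(k1 + 2k2 + 2k3 + k4): s = 0.2500, t = -0.8125, ds/dtau = 1.0000, dt/dtau = 0.2500
step 4:
  k1: at (s, t) = (0.250000, -0.812500), (ds/dtau, dt/dtau) = (1.000000, 0.250000); Gamma_sss = 0.000000, Gamma_sst = 0.000000, Gamma_stt = 0.000000, Gamma_tss = 0.000000, Gamma_tst = 0.000000, Gamma_ttt = 0.000000; k1 = (1.000000, 0.250000, 0.000000, 0.000000)
  k2: at (s, t) = (0.375000, -0.781250), (ds/dtau, dt/dtau) = (1.000000, 0.250000); Gamma_sss = 0.000000, Gamma_sst = 0.000000, Gamma_stt = 0.000000, Gamma_tss = 0.000000, Gamma_tst = 0.000000, Gamma_ttt = 0.000000; k2 = (1.000000, 0.250000, 0.000000, 0.000000)
  k3: at (s, t) = (0.375000, -0.781250), (ds/dtau, dt/dtau) = (1.000000, 0.250000); Gamma_sss = 0.000000, Gamma_sst = 0.000000, Gamma_stt = 0.000000, Gamma_tss = 0.000000, Gamma_tst = 0.000000, Gamma_ttt = 0.000000; k3 = (1.000000, 0.250000, 0.000000, 0.000000)
  k4: at (s, t) = (0.500000, -0.750000), (ds/dtau, dt/dtau) = (1.000000, 0.250000); Gamma_sss = 0.000000, Gamma_sst = 0.000000, Gamma_stt = 0.000000, Gamma_tss = 0.000000, Gamma_tst = 0.000000, Gamma_ttt = 0.000000; k4 = (1.000000, 0.250000, 0.000000, 0.000000)
  Y <- Y + (h/6)(k1 + 2k2 + 2k3 + k4): s = 0.5000, t = -0.7500, ds/dtau = 1.0000, dt/dtau = 0.2500


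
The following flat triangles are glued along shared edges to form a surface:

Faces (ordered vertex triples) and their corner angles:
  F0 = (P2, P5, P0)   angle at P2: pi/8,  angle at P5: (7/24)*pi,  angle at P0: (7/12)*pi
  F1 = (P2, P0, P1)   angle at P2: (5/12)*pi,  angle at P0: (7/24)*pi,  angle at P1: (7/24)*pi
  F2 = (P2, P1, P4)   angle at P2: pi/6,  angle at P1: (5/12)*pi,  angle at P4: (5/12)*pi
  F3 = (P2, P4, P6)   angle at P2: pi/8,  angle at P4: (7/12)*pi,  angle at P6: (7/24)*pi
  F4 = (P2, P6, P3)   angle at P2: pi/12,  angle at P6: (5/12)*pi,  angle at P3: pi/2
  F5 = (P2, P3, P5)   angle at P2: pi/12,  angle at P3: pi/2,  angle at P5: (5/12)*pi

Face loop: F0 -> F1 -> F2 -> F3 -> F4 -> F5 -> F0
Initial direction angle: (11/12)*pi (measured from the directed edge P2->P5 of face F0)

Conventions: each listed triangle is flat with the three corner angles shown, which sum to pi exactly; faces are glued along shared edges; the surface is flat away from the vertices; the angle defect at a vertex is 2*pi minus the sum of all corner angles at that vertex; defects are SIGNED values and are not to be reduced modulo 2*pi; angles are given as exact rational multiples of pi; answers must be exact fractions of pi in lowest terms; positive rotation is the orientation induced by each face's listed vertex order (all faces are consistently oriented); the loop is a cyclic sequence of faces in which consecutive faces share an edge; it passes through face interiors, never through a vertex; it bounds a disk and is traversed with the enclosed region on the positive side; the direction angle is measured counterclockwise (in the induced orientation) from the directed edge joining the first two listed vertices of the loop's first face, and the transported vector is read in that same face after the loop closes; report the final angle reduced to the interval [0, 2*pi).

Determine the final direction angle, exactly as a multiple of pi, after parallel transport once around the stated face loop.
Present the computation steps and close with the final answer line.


enclosed vertex P2: corner angles sum to pi, defect = 2*pi - pi = pi
summing the enclosed defects onto the initial angle, mod 2*pi in the induced orientation:
final angle = (11/12)*pi + pi = (23/12)*pi (mod 2*pi)

Answer: final direction angle = (23/12)*pi


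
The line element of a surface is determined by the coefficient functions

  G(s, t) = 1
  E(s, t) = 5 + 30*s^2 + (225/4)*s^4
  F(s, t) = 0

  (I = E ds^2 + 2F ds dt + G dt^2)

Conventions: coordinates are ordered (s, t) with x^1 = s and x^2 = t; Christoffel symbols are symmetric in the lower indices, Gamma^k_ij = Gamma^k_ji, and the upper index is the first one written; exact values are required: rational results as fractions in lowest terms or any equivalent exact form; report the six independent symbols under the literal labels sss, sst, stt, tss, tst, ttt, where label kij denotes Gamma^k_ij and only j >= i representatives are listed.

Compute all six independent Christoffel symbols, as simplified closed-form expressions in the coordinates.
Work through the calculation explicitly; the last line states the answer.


E = 5 + 30*s^2 + (225/4)*s^4; F = 0; G = 1
Gamma^k_ij = (1/2) g^{kl} (d_i g_jl + d_j g_il - d_l g_ij), with g^inv = (1/(EG-F^2)) [[G, -F], [-F, E]]
first partials: E_s = 60*s + 225*s^3, E_t = 0, F_s = 0, F_t = 0, G_s = 0, G_t = 0
D = EG - F^2 = 5 + 30*s^2 + (225/4)*s^4
expanded: Gamma^s_ss = (G E_s - 2F F_s + F E_t)/(2D), Gamma^s_st = (G E_t - F G_s)/(2D), Gamma^s_tt = (2G F_t - G G_s - F G_t)/(2D), Gamma^t_ss = (2E F_s - E E_t - F E_s)/(2D), Gamma^t_st = (E G_s - F E_t)/(2D), Gamma^t_tt = (E G_t - 2F F_t + F G_s)/(2D); substitute and cancel common factors

Answer: Gamma_sss = (90*s^3 + 24*s)/(45*s^4 + 24*s^2 + 4), Gamma_sst = 0, Gamma_stt = 0, Gamma_tss = 0, Gamma_tst = 0, Gamma_ttt = 0


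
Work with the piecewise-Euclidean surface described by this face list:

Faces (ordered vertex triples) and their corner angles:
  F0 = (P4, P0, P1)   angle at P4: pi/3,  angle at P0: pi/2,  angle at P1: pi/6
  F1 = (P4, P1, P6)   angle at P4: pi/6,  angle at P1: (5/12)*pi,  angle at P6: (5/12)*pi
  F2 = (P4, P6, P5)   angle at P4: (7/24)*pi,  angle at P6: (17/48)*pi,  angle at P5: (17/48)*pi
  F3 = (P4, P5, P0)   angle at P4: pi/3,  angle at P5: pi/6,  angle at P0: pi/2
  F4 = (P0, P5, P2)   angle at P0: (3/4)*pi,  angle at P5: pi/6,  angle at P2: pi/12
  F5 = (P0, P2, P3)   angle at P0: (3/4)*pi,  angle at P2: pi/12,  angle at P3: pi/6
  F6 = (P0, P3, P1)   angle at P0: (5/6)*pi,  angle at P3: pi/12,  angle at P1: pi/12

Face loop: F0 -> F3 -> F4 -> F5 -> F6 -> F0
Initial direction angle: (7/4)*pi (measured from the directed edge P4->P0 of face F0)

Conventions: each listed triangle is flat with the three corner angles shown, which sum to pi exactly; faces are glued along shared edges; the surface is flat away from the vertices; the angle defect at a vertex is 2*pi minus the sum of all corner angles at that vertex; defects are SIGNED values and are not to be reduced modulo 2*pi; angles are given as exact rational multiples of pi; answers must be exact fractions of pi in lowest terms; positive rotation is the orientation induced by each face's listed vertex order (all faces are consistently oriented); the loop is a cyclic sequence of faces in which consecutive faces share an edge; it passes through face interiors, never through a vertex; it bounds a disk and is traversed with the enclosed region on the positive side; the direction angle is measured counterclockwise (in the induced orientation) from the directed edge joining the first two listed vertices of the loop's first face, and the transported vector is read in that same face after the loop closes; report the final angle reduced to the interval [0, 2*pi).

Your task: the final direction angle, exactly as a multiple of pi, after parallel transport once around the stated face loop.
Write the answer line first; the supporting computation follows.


Answer: final direction angle = (5/12)*pi

enclosed vertex P0: corner angles sum to (10/3)*pi, defect = 2*pi - (10/3)*pi = (-4/3)*pi
the rotation equals the total enclosed defect, so the final angle is initial + defects (mod 2*pi)
final angle = (7/4)*pi - (4/3)*pi = (5/12)*pi (mod 2*pi)


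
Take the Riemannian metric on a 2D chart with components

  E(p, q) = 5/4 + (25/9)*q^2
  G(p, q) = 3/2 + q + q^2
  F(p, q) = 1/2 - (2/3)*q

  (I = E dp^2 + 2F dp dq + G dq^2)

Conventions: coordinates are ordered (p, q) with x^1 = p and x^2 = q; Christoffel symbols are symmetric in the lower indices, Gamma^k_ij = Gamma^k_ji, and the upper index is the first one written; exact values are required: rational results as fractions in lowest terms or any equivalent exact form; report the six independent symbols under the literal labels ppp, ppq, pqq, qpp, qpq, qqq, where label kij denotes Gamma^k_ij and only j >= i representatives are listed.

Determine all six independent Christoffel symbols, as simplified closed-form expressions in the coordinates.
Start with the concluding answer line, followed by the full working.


Answer: Gamma_ppp = (-400*q^2 + 300*q)/(600*q^4 + 600*q^3 + 1074*q^2 + 414*q + 351), Gamma_ppq = (200*q^3 + 200*q^2 + 300*q)/(200*q^4 + 200*q^3 + 358*q^2 + 138*q + 117), Gamma_pqq = (-60*q - 90)/(200*q^4 + 200*q^3 + 358*q^2 + 138*q + 117), Gamma_qpp = (-5000*q^3 - 2250*q)/(1800*q^4 + 1800*q^3 + 3222*q^2 + 1242*q + 1053), Gamma_qpq = (400*q^2 - 300*q)/(600*q^4 + 600*q^3 + 1074*q^2 + 414*q + 351), Gamma_qqq = (200*q^3 + 100*q^2 + 58*q + 69)/(200*q^4 + 200*q^3 + 358*q^2 + 138*q + 117)

E = 5/4 + (25/9)*q^2; F = 1/2 - (2/3)*q; G = 3/2 + q + q^2
Gamma^k_ij = (1/2) g^{kl} (d_i g_jl + d_j g_il - d_l g_ij), with g^inv = (1/(EG-F^2)) [[G, -F], [-F, E]]
first partials: E_p = 0, E_q = (50/9)*q, F_p = 0, F_q = -2/3, G_p = 0, G_q = 1 + 2*q
D = EG - F^2 = 13/8 + (23/12)*q + (179/36)*q^2 + (25/9)*q^3 + (25/9)*q^4
expanded: Gamma^p_pp = (G E_p - 2F F_p + F E_q)/(2D), Gamma^p_pq = (G E_q - F G_p)/(2D), Gamma^p_qq = (2G F_q - G G_p - F G_q)/(2D), Gamma^q_pp = (2E F_p - E E_q - F E_p)/(2D), Gamma^q_pq = (E G_p - F E_q)/(2D), Gamma^q_qq = (E G_q - 2F F_q + F G_p)/(2D); substitute and cancel common factors


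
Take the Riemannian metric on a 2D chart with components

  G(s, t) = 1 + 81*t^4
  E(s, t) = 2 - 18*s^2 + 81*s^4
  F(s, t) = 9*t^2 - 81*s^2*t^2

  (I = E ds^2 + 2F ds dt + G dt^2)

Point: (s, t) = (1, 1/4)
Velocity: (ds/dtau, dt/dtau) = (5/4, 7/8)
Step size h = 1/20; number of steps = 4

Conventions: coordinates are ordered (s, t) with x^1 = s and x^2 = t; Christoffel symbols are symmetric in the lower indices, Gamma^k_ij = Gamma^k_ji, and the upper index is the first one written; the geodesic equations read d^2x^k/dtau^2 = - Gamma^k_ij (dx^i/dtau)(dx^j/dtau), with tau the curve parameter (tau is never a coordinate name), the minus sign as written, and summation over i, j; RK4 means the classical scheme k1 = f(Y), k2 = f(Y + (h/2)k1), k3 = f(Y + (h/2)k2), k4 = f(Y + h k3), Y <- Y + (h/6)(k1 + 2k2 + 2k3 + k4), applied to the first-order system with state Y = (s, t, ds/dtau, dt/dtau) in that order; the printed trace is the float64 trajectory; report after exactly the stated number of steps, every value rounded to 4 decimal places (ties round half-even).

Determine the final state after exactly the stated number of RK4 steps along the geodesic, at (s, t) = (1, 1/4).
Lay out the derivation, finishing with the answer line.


f(Y) = (ds/dtau, dt/dtau, -Gamma^s_ij Y'^i Y'^j, -Gamma^t_ij Y'^i Y'^j) with the Gammas evaluated at the stage position; h = 0.050000; intermediate values shown to 6 dp
step 0: s = 1.0000, t = 0.2500, ds/dtau = 1.2500, dt/dtau = 0.8750
step 1:
  k1: at (s, t) = (1.000000, 0.250000), (ds/dtau, dt/dtau) = (1.250000, 0.875000); Gamma_sss = 2.204653, Gamma_sst = 0.000000, Gamma_stt = -0.551163, Gamma_tss = -0.155015, Gamma_tst = 0.000000, Gamma_ttt = 0.038754; k1 = (1.250000, 0.875000, -3.022786, 0.212540)
  k2: at (s, t) = (1.031250, 0.271875), (ds/dtau, dt/dtau) = (1.174430, 0.880313); Gamma_sss = 2.123956, Gamma_sst = 0.000000, Gamma_stt = -0.559952, Gamma_tss = -0.164847, Gamma_tst = 0.000000, Gamma_ttt = 0.043460; k2 = (1.174430, 0.880313, -2.495608, 0.193692)
  k3: at (s, t) = (1.029361, 0.272008), (ds/dtau, dt/dtau) = (1.187610, 0.879842); Gamma_sss = 2.128404, Gamma_sst = 0.000000, Gamma_stt = -0.562429, Gamma_tss = -0.166032, Gamma_tst = 0.000000, Gamma_ttt = 0.043874; k3 = (1.187610, 0.879842, -2.566549, 0.200211)
  k4: at (s, t) = (1.059380, 0.293992), (ds/dtau, dt/dtau) = (1.121673, 0.885011); Gamma_sss = 2.055507, Gamma_sst = 0.000000, Gamma_stt = -0.570430, Gamma_tss = -0.175697, Gamma_tst = 0.000000, Gamma_ttt = 0.048758; k4 = (1.121673, 0.885011, -2.139349, 0.182863)
  Y <- Y + (h/6)(k1 + 2k2 + 2k3 + k4): s = 1.0591, t = 0.2940, ds/dtau = 1.1226, dt/dtau = 0.8849
step 2:
  k1: at (s, t) = (1.059131, 0.294003), (ds/dtau, dt/dtau) = (1.122613, 0.884860); Gamma_sss = 2.056054, Gamma_sst = 0.000000, Gamma_stt = -0.570737, Gamma_tss = -0.175848, Gamma_tst = 0.000000, Gamma_ttt = 0.048813; k1 = (1.122613, 0.884860, -2.144288, 0.183394)
  k2: at (s, t) = (1.087197, 0.316124), (ds/dtau, dt/dtau) = (1.069006, 0.889445); Gamma_sss = 1.991677, Gamma_sst = 0.000000, Gamma_stt = -0.579120, Gamma_tss = -0.185862, Gamma_tst = 0.000000, Gamma_ttt = 0.054043; k2 = (1.069006, 0.889445, -1.817887, 0.169644)
  k3: at (s, t) = (1.085856, 0.316239), (ds/dtau, dt/dtau) = (1.077166, 0.889101); Gamma_sss = 1.994414, Gamma_sst = 0.000000, Gamma_stt = -0.580842, Gamma_tss = -0.186761, Gamma_tst = 0.000000, Gamma_ttt = 0.054391; k3 = (1.077166, 0.889101, -1.854934, 0.173700)
  k4: at (s, t) = (1.112990, 0.338458), (ds/dtau, dt/dtau) = (1.029866, 0.893545); Gamma_sss = 1.935264, Gamma_sst = 0.000000, Gamma_stt = -0.588509, Gamma_tss = -0.196599, Gamma_tst = 0.000000, Gamma_ttt = 0.059785; k4 = (1.029866, 0.893545, -1.582708, 0.160783)
  Y <- Y + (h/6)(k1 + 2k2 + 2k3 + k4): s = 1.1128, t = 0.3385, ds/dtau = 1.0303, dt/dtau = 0.8935
step 3:
  k1: at (s, t) = (1.112838, 0.338465), (ds/dtau, dt/dtau) = (1.030341, 0.893451); Gamma_sss = 1.935554, Gamma_sst = 0.000000, Gamma_stt = -0.588691, Gamma_tss = -0.196696, Gamma_tst = 0.000000, Gamma_ttt = 0.059824; k1 = (1.030341, 0.893451, -1.584864, 0.161058)
  k2: at (s, t) = (1.138597, 0.360801), (ds/dtau, dt/dtau) = (0.990719, 0.897477); Gamma_sss = 1.881972, Gamma_sst = 0.000000, Gamma_stt = -0.596364, Gamma_tss = -0.206692, Gamma_tst = 0.000000, Gamma_ttt = 0.065497; k2 = (0.990719, 0.897477, -1.366851, 0.150118)
  k3: at (s, t) = (1.137606, 0.360902), (ds/dtau, dt/dtau) = (0.996170, 0.897204); Gamma_sss = 1.883746, Gamma_sst = 0.000000, Gamma_stt = -0.597613, Gamma_tss = -0.207397, Gamma_tst = 0.000000, Gamma_ttt = 0.065796; k3 = (0.996170, 0.897204, -1.388280, 0.152847)
  k4: at (s, t) = (1.162647, 0.383325), (ds/dtau, dt/dtau) = (0.960927, 0.901093); Gamma_sss = 1.833842, Gamma_sst = 0.000000, Gamma_stt = -0.604619, Gamma_tss = -0.217196, Gamma_tst = 0.000000, Gamma_ttt = 0.071610; k4 = (0.960927, 0.901093, -1.202402, 0.142410)
  Y <- Y + (h/6)(k1 + 2k2 + 2k3 + k4): s = 1.1625, t = 0.3833, ds/dtau = 0.9612, dt/dtau = 0.9010
step 4:
  k1: at (s, t) = (1.162547, 0.383331), (ds/dtau, dt/dtau) = (0.961195, 0.901029); Gamma_sss = 1.834011, Gamma_sst = 0.000000, Gamma_stt = -0.604735, Gamma_tss = -0.217263, Gamma_tst = 0.000000, Gamma_ttt = 0.071639; k1 = (0.961195, 0.901029, -1.203478, 0.142568)
  k2: at (s, t) = (1.186577, 0.405857), (ds/dtau, dt/dtau) = (0.931108, 0.904593); Gamma_sss = 1.787963, Gamma_sst = 0.000000, Gamma_stt = -0.611555, Gamma_tss = -0.227098, Gamma_tst = 0.000000, Gamma_ttt = 0.077677; k2 = (0.931108, 0.904593, -1.049667, 0.133323)
  k3: at (s, t) = (1.185825, 0.405946), (ds/dtau, dt/dtau) = (0.934953, 0.904362); Gamma_sss = 1.789153, Gamma_sst = 0.000000, Gamma_stt = -0.612485, Gamma_tss = -0.227662, Gamma_tst = 0.000000, Gamma_ttt = 0.077936; k3 = (0.934953, 0.904362, -1.063033, 0.135266)
  k4: at (s, t) = (1.209295, 0.428549), (ds/dtau, dt/dtau) = (0.908043, 0.907792); Gamma_sss = 1.745796, Gamma_sst = 0.000000, Gamma_stt = -0.618674, Gamma_tss = -0.237273, Gamma_tst = 0.000000, Gamma_ttt = 0.084085; k4 = (0.908043, 0.907792, -0.929642, 0.126349)
  Y <- Y + (h/6)(k1 + 2k2 + 2k3 + k4): s = 1.2092, t = 0.4286, ds/dtau = 0.9082, dt/dtau = 0.9077

Answer: s = 1.2092, t = 0.4286, ds/dtau = 0.9082, dt/dtau = 0.9077


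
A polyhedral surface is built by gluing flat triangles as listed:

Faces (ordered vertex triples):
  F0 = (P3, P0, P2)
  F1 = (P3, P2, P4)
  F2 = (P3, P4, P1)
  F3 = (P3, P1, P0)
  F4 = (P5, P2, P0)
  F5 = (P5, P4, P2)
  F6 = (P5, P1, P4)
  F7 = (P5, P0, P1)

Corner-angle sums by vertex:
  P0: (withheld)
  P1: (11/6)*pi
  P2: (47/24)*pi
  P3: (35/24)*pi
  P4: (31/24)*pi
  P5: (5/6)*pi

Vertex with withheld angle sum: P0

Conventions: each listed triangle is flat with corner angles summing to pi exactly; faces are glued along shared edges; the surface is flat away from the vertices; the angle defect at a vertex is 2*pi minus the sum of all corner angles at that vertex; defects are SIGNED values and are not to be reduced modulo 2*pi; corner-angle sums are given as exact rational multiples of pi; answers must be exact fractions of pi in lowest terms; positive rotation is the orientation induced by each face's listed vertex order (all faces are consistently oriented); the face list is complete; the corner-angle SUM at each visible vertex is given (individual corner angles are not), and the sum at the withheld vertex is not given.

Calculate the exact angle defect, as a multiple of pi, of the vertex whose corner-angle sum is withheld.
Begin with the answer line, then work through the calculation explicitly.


Answer: defect(P0) = (11/8)*pi

V = 6, E = 12, F = 8; chi = V - E + F = 2
Gauss-Bonnet: total defect = 2*pi*chi = 4*pi; visible defects sum to (21/8)*pi


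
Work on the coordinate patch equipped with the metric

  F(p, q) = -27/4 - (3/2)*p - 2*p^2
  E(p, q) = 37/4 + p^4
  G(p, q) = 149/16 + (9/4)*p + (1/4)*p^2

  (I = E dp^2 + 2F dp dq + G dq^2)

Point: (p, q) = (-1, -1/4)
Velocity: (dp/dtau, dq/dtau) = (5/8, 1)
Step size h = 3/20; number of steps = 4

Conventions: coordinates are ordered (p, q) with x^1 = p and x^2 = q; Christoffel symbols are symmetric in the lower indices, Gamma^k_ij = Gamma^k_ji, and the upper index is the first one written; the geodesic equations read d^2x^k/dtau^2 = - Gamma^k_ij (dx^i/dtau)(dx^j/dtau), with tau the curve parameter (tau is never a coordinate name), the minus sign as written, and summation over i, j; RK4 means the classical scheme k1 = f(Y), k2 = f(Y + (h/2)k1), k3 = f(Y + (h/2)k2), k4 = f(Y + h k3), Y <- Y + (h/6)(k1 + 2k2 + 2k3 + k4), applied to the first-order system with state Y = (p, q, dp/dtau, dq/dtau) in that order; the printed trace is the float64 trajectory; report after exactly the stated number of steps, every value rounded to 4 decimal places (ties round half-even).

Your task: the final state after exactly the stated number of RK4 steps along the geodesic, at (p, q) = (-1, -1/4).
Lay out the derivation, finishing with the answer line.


f(Y) = (dp/dtau, dq/dtau, -Gamma^p_ij Y'^i Y'^j, -Gamma^q_ij Y'^i Y'^j) with the Gammas evaluated at the stage position; h = 0.150000; intermediate values shown to 6 dp
step 0: p = -1.0000, q = -0.2500, dp/dtau = 0.6250, dq/dtau = 1.0000
step 1:
  k1: at (p, q) = (-1.000000, -0.250000), (dp/dtau, dq/dtau) = (0.625000, 1.000000); Gamma_ppp = 0.156315, Gamma_ppq = 0.283322, Gamma_pqq = -0.285764, Gamma_qpp = 0.496860, Gamma_qpq = 0.400558, Gamma_qqq = -0.283322; k1 = (0.625000, 1.000000, -0.129449, -0.411462)
  k2: at (p, q) = (-0.953125, -0.175000), (dp/dtau, dq/dtau) = (0.615291, 0.969140); Gamma_ppp = 0.156932, Gamma_ppq = 0.268532, Gamma_pqq = -0.278234, Gamma_qpp = 0.464167, Gamma_qpq = 0.379075, Gamma_qqq = -0.268532; k2 = (0.615291, 0.969140, -0.118338, -0.375599)
  k3: at (p, q) = (-0.953853, -0.177314), (dp/dtau, dq/dtau) = (0.616125, 0.971830); Gamma_ppp = 0.156950, Gamma_ppq = 0.268750, Gamma_pqq = -0.278346, Gamma_qpp = 0.464696, Gamma_qpq = 0.379388, Gamma_qqq = -0.268750; k3 = (0.616125, 0.971830, -0.118533, -0.376912)
  k4: at (p, q) = (-0.907581, -0.104225), (dp/dtau, dq/dtau) = (0.607220, 0.943463); Gamma_ppp = 0.154135, Gamma_ppq = 0.255593, Gamma_pqq = -0.271589, Gamma_qpp = 0.429998, Gamma_qpq = 0.360666, Gamma_qqq = -0.255593; k4 = (0.607220, 0.943463, -0.107938, -0.344281)
  Y <- Y + (h/6)(k1 + 2k2 + 2k3 + k4): p = -0.9076, q = -0.1044, dp/dtau = 0.6072, dq/dtau = 0.9435
step 2:
  k1: at (p, q) = (-0.907624, -0.104365), (dp/dtau, dq/dtau) = (0.607222, 0.943481); Gamma_ppp = 0.154139, Gamma_ppq = 0.255605, Gamma_pqq = -0.271595, Gamma_qpp = 0.430030, Gamma_qpq = 0.360682, Gamma_qqq = -0.255605; k1 = (0.607222, 0.943481, -0.107945, -0.344303)
  k2: at (p, q) = (-0.862082, -0.033604), (dp/dtau, dq/dtau) = (0.599126, 0.917658); Gamma_ppp = 0.148448, Gamma_ppq = 0.243970, Gamma_pqq = -0.265592, Gamma_qpp = 0.394125, Gamma_qpq = 0.344431, Gamma_qqq = -0.243970; k2 = (0.599126, 0.917658, -0.097897, -0.314758)
  k3: at (p, q) = (-0.862689, -0.035541), (dp/dtau, dq/dtau) = (0.599879, 0.919874); Gamma_ppp = 0.148541, Gamma_ppq = 0.244117, Gamma_pqq = -0.265668, Gamma_qpp = 0.394613, Gamma_qpq = 0.344635, Gamma_qqq = -0.244117; k3 = (0.599879, 0.919874, -0.098067, -0.315788)
  k4: at (p, q) = (-0.817642, 0.033616), (dp/dtau, dq/dtau) = (0.592512, 0.896113); Gamma_ppp = 0.140465, Gamma_ppq = 0.233780, Gamma_pqq = -0.260336, Gamma_qpp = 0.357888, Gamma_qpq = 0.330430, Gamma_qqq = -0.233780; k4 = (0.592512, 0.896113, -0.088513, -0.288802)
  Y <- Y + (h/6)(k1 + 2k2 + 2k3 + k4): p = -0.8177, q = 0.0335, dp/dtau = 0.5925, dq/dtau = 0.8961
step 3:
  k1: at (p, q) = (-0.817680, 0.033502), (dp/dtau, dq/dtau) = (0.592512, 0.896126); Gamma_ppp = 0.140473, Gamma_ppq = 0.233788, Gamma_pqq = -0.260340, Gamma_qpp = 0.357920, Gamma_qpq = 0.330441, Gamma_qqq = -0.233788; k1 = (0.592512, 0.896126, -0.088519, -0.288819)
  k2: at (p, q) = (-0.773242, 0.100711), (dp/dtau, dq/dtau) = (0.585873, 0.874465); Gamma_ppp = 0.130393, Gamma_ppq = 0.224662, Gamma_pqq = -0.255658, Gamma_qpp = 0.320869, Gamma_qpq = 0.318075, Gamma_qqq = -0.224662; k2 = (0.585873, 0.874465, -0.079459, -0.264257)
  k3: at (p, q) = (-0.773740, 0.099086), (dp/dtau, dq/dtau) = (0.586553, 0.876307); Gamma_ppp = 0.130517, Gamma_ppq = 0.224759, Gamma_pqq = -0.255708, Gamma_qpp = 0.321287, Gamma_qpq = 0.318205, Gamma_qqq = -0.224759; k3 = (0.586553, 0.876307, -0.079594, -0.265057)
  k4: at (p, q) = (-0.729697, 0.164948), (dp/dtau, dq/dtau) = (0.580573, 0.856367); Gamma_ppp = 0.118721, Gamma_ppq = 0.216680, Gamma_pqq = -0.251612, Gamma_qpp = 0.284046, Gamma_qpq = 0.307382, Gamma_qqq = -0.216680; k4 = (0.580573, 0.856367, -0.070953, -0.242487)
  Y <- Y + (h/6)(k1 + 2k2 + 2k3 + k4): p = -0.7297, q = 0.1649, dp/dtau = 0.5806, dq/dtau = 0.8564
step 4:
  k1: at (p, q) = (-0.729732, 0.164852), (dp/dtau, dq/dtau) = (0.580573, 0.856378); Gamma_ppp = 0.118731, Gamma_ppq = 0.216686, Gamma_pqq = -0.251615, Gamma_qpp = 0.284076, Gamma_qpq = 0.307390, Gamma_qqq = -0.216686; k1 = (0.580573, 0.856378, -0.070958, -0.242500)
  k2: at (p, q) = (-0.686189, 0.229081), (dp/dtau, dq/dtau) = (0.575251, 0.838190); Gamma_ppp = 0.105483, Gamma_ppq = 0.209587, Gamma_pqq = -0.248088, Gamma_qpp = 0.246951, Gamma_qpq = 0.297962, Gamma_qqq = -0.209587; k2 = (0.575251, 0.838190, -0.062722, -0.221807)
  k3: at (p, q) = (-0.686588, 0.227717), (dp/dtau, dq/dtau) = (0.575869, 0.839742); Gamma_ppp = 0.105611, Gamma_ppq = 0.209648, Gamma_pqq = -0.248118, Gamma_qpp = 0.247292, Gamma_qpq = 0.298043, Gamma_qqq = -0.209648; k3 = (0.575869, 0.839742, -0.062823, -0.222427)
  k4: at (p, q) = (-0.643351, 0.290814), (dp/dtau, dq/dtau) = (0.571149, 0.823014); Gamma_ppp = 0.091068, Gamma_ppq = 0.203411, Gamma_pqq = -0.245112, Gamma_qpp = 0.210282, Gamma_qpq = 0.289803, Gamma_qqq = -0.203411; k4 = (0.571149, 0.823014, -0.054913, -0.203267)
  Y <- Y + (h/6)(k1 + 2k2 + 2k3 + k4): p = -0.6434, q = 0.2907, dp/dtau = 0.5711, dq/dtau = 0.8230

Answer: p = -0.6434, q = 0.2907, dp/dtau = 0.5711, dq/dtau = 0.8230


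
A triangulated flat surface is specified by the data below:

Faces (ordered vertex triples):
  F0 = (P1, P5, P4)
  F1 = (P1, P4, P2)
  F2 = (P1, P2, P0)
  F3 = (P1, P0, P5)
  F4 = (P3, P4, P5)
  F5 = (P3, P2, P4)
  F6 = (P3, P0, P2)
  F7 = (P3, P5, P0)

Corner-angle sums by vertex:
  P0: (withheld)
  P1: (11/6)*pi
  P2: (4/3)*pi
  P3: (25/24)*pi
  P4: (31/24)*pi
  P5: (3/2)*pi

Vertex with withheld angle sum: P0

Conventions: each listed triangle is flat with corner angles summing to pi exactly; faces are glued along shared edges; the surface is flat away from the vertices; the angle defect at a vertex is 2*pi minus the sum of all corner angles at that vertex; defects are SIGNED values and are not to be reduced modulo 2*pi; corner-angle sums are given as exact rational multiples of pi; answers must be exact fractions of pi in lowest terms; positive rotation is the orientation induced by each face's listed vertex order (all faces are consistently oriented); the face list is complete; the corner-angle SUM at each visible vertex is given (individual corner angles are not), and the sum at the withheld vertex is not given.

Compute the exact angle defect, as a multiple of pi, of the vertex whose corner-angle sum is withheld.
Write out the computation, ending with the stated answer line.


V = 6, E = 12, F = 8; chi = V - E + F = 2
Gauss-Bonnet: total defect = 2*pi*chi = 4*pi; visible defects sum to 3*pi

Answer: defect(P0) = pi


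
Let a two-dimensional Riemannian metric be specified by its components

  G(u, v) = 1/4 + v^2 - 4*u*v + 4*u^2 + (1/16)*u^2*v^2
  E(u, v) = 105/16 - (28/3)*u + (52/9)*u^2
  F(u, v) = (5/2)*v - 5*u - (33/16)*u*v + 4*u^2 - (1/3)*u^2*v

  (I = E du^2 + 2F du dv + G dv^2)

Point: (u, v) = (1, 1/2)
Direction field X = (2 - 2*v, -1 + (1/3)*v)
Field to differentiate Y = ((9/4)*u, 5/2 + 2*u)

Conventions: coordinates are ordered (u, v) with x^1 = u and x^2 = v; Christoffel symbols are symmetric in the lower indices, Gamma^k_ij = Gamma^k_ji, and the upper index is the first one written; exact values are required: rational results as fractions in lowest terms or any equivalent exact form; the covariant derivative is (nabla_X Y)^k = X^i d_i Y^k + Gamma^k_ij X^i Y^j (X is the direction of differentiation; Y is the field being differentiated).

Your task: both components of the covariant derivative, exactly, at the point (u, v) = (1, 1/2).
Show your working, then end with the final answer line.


E = 433/144, F = -91/96, G = 161/64 at the point
E_u = 20/9, E_v = 0, F_u = 157/96, F_v = 5/48, G_u = 193/32, G_v = -47/16
EG - F^2 = 7679/1152;  g^inv = (1152/7679) * [[161/64, 91/96], [91/96, 433/144]]
first-kind symbols [ij,l] = (1/2)(d_i g_jl + d_j g_il - d_l g_ij): [uu,u] = E_u/2 = 10/9, [uu,v] = F_u - E_v/2 = 157/96, [uv,u] = E_v/2 = 0, [uv,v] = G_u/2 = 193/64, [vv,u] = F_v - G_u/2 = -559/192, [vv,v] = G_v/2 = -47/32
Gamma^u_ij = (G*[ij,u] - F*[ij,v])/(EG - F^2), Gamma^v_ij = (E*[ij,v] - F*[ij,u])/(EG - F^2)
Gamma_uuu = 5721/8776, Gamma_uuv = 7527/17552, Gamma_uvv = -45903/35104, Gamma_vuu = 82541/92148, Gamma_vuv = 83569/61432, Gamma_vvv = -132273/122864
X = (1, -5/6), Y = (9/4, 9/2) at the point

Answer: (nabla_X Y)^u = 171063/17552, (nabla_X Y)^v = 12751/1097


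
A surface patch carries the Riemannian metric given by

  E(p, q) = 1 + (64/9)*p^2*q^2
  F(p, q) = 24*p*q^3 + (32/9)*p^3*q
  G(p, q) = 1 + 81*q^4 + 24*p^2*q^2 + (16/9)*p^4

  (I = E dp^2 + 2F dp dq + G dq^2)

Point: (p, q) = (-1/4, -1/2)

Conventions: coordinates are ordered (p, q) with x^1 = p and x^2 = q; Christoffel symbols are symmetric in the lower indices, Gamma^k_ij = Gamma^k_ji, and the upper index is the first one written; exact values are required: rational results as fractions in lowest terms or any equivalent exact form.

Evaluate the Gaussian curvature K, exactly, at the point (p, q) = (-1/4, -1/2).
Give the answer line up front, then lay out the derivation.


Answer: K = 936/3481

E = 10/9, F = 7/9, G = 58/9, EG - F^2 = 59/9 at the point
E_p = -8/9, E_q = -4/9, F_p = -10/3, F_q = -41/9, G_p = -28/9, G_q = -42
E_qq = 8/9, F_pq = 56/3, G_pp = 40/3
Evaluate Brioschi's two determinant matrices M1, M2 and divide by (EG - F^2)^2.
M1 = [[-E_qq/2 + F_pq - G_pp/2, E_p/2, F_p - E_q/2], [F_q - G_p/2, E, F], [G_q/2, F, G]] = [[104/9, -4/9, -28/9], [-3, 10/9, 7/9], [-21, 7/9, 58/9]]; det M1 = 736/81
M2 = [[0, E_q/2, G_p/2], [E_q/2, E, F], [G_p/2, F, G]] = [[0, -2/9, -14/9], [-2/9, 10/9, 7/9], [-14/9, 7/9, 58/9]]; det M2 = -200/81
det M1 - det M2 = 104/9; K = 104/9 / (59/9)^2 = 936/3481


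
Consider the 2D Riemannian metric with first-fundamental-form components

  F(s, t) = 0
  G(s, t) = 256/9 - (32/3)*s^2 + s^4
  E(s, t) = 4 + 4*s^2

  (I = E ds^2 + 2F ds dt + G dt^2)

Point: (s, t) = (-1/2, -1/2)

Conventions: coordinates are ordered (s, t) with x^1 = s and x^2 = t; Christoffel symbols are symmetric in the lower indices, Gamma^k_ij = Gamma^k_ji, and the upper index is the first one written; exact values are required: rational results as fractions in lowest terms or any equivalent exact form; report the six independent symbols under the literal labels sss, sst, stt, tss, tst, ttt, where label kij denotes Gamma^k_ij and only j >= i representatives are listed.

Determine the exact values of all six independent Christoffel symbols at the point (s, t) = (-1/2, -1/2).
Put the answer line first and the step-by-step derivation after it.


Answer: Gamma_sss = -2/5, Gamma_sst = 0, Gamma_stt = -61/60, Gamma_tss = 0, Gamma_tst = 12/61, Gamma_ttt = 0

E = 5, F = 0, G = 3721/144 at the point
E_s = -4, E_t = 0, F_s = 0, F_t = 0, G_s = 61/6, G_t = 0
EG - F^2 = 18605/144;  g^inv = (144/18605) * [[3721/144, 0], [0, 5]]
first-kind symbols [ij,l] = (1/2)(d_i g_jl + d_j g_il - d_l g_ij): [ss,s] = E_s/2 = -2, [ss,t] = F_s - E_t/2 = 0, [st,s] = E_t/2 = 0, [st,t] = G_s/2 = 61/12, [tt,s] = F_t - G_s/2 = -61/12, [tt,t] = G_t/2 = 0
Gamma^s_ij = (G*[ij,s] - F*[ij,t])/(EG - F^2), Gamma^t_ij = (E*[ij,t] - F*[ij,s])/(EG - F^2)


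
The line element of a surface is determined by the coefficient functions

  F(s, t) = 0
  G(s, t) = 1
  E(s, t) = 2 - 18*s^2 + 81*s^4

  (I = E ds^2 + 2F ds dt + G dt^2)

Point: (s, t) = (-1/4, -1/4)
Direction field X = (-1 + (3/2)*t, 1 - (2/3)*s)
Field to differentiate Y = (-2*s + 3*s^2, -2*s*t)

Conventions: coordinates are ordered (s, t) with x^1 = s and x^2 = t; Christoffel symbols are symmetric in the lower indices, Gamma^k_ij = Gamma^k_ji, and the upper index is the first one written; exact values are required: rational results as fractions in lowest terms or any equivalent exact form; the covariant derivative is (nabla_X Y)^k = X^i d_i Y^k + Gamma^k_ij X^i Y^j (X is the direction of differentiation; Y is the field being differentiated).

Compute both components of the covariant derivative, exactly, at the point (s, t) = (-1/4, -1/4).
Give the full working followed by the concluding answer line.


E = 305/256, F = 0, G = 1 at the point
E_s = 63/16, E_t = 0, F_s = 0, F_t = 0, G_s = 0, G_t = 0
EG - F^2 = 305/256;  g^inv = (256/305) * [[1, 0], [0, 305/256]]
first-kind symbols [ij,l] = (1/2)(d_i g_jl + d_j g_il - d_l g_ij): [ss,s] = E_s/2 = 63/32, [ss,t] = F_s - E_t/2 = 0, [st,s] = E_t/2 = 0, [st,t] = G_s/2 = 0, [tt,s] = F_t - G_s/2 = 0, [tt,t] = G_t/2 = 0
Gamma^s_ij = (G*[ij,s] - F*[ij,t])/(EG - F^2), Gamma^t_ij = (E*[ij,t] - F*[ij,s])/(EG - F^2)
Gamma_sss = 504/305, Gamma_sst = 0, Gamma_stt = 0, Gamma_tss = 0, Gamma_tst = 0, Gamma_ttt = 0
X = (-11/8, 7/6), Y = (11/16, -1/8) at the point

Answer: (nabla_X Y)^s = 7931/2440, (nabla_X Y)^t = -5/48
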